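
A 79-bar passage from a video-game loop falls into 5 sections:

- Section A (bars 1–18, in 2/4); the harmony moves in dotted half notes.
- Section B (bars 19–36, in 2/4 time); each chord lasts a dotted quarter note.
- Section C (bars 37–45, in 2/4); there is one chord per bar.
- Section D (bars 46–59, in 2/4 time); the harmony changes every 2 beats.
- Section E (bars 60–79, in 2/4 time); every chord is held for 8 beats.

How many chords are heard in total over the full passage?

A: 18·2 = 36 beats, 36/3 = 12 chords.
B: 18·2 = 36 beats, 36/1.5 = 24 chords.
C: 9·2 = 18 beats, 18/2 = 9 chords.
D: 14·2 = 28 beats, 28/2 = 14 chords.
E: 20·2 = 40 beats, 40/8 = 5 chords.
Total: 12 + 24 + 9 + 14 + 5 = 64.

64 chords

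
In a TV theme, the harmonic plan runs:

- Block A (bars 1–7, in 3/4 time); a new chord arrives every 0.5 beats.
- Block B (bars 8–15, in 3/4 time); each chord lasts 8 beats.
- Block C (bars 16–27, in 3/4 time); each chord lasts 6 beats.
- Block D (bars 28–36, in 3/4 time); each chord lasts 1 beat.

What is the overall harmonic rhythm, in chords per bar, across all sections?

A: 7 × 3 = 21 beats ÷ 0.5 = 42 chords.
B: 8 × 3 = 24 beats ÷ 8 = 3 chords.
C: 12 × 3 = 36 beats ÷ 6 = 6 chords.
D: 9 × 3 = 27 beats ÷ 1 = 27 chords.
Overall: 78 chords over 36 bars → 78/36 = 13/6 chords per bar.

13/6 chords per bar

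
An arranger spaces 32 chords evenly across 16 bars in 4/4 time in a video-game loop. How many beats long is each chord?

16 bars × 4 beats/bar = 64 beats total.
64 beats ÷ 32 chords = 2 beats per chord.
(That is a half note.)

2 beats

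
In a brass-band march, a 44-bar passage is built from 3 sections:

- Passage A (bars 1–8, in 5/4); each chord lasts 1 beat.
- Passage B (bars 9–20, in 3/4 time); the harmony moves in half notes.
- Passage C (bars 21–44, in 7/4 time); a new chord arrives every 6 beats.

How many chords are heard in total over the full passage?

86 chords

A: 8 bars × 5 beats = 40 beats; 1 beat/chord → 40 chords.
B: 12 bars × 3 beats = 36 beats; 2 beats/chord → 18 chords.
C: 24 bars × 7 beats = 168 beats; 6 beats/chord → 28 chords.
Total: 40 + 18 + 28 = 86.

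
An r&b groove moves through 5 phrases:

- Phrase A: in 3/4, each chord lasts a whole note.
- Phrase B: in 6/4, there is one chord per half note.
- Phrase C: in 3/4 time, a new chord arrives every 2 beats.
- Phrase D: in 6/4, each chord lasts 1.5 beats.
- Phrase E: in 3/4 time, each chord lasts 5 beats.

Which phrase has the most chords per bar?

A: 3 beats/bar ÷ 4 beats/chord = 0.75 chords/bar.
B: 6 beats/bar ÷ 2 beats/chord = 3 chords/bar.
C: 3 beats/bar ÷ 2 beats/chord = 1.5 chords/bar.
D: 6 beats/bar ÷ 1.5 beats/chord = 4 chords/bar.
E: 3 beats/bar ÷ 5 beats/chord = 0.6 chords/bar.
Fastest is D at 4 chords/bar.

Phrase D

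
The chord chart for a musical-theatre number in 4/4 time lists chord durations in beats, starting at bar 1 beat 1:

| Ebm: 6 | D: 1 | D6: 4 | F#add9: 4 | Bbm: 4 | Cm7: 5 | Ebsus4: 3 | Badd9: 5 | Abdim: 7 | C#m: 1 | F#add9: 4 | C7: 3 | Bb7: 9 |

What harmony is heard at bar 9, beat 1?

Abdim

Beat 1 of bar 9 is beat (9−1)×4 + 1 = 33 overall.
Running totals: Ebm ends at 6, D ends at 7, D6 ends at 11, F#add9 ends at 15, Bbm ends at 19, Cm7 ends at 24, Ebsus4 ends at 27, Badd9 ends at 32, Abdim ends at 39.
Beat 33 falls within Abdim.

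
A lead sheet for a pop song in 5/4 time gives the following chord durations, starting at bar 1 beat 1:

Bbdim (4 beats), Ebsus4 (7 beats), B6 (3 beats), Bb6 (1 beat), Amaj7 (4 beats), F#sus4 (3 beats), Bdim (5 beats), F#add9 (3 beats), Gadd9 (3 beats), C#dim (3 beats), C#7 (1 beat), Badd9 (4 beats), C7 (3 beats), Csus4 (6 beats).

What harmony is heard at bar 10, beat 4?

Csus4

Beat 4 of bar 10 is beat (10−1)×5 + 4 = 49 overall.
Running totals: Bbdim ends at 4, Ebsus4 ends at 11, B6 ends at 14, Bb6 ends at 15, Amaj7 ends at 19, F#sus4 ends at 22, Bdim ends at 27, F#add9 ends at 30, Gadd9 ends at 33, C#dim ends at 36, C#7 ends at 37, Badd9 ends at 41, C7 ends at 44, Csus4 ends at 50.
Beat 49 falls within Csus4.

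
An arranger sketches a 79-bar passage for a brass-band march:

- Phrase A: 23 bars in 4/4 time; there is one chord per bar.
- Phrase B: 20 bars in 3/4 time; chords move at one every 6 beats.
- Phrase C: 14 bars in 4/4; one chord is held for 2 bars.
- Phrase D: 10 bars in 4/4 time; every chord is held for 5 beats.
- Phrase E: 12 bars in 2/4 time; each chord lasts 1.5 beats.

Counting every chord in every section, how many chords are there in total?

64 chords

A: 23 bars × 4 beats = 92 beats; 4 beats/chord → 23 chords.
B: 20 bars × 3 beats = 60 beats; 6 beats/chord → 10 chords.
C: 14 bars × 4 beats = 56 beats; 8 beats/chord → 7 chords.
D: 10 bars × 4 beats = 40 beats; 5 beats/chord → 8 chords.
E: 12 bars × 2 beats = 24 beats; 1.5 beats/chord → 16 chords.
Total: 23 + 10 + 7 + 8 + 16 = 64.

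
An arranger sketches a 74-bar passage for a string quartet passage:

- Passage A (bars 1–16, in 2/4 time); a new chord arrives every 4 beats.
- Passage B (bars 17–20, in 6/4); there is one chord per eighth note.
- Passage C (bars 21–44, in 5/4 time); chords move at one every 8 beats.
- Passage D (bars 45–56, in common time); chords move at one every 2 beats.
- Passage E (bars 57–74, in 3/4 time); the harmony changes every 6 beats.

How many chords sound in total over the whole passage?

104 chords

A: 16·2 = 32 beats, 32/4 = 8 chords.
B: 4·6 = 24 beats, 24/0.5 = 48 chords.
C: 24·5 = 120 beats, 120/8 = 15 chords.
D: 12·4 = 48 beats, 48/2 = 24 chords.
E: 18·3 = 54 beats, 54/6 = 9 chords.
Total: 8 + 48 + 15 + 24 + 9 = 104.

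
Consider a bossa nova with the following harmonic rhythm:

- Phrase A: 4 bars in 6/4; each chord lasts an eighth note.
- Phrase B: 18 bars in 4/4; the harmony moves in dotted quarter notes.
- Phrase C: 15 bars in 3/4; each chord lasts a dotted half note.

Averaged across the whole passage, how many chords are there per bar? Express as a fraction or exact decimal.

3 chords per bar

A: 4 bars of 6 beats is 24 beats; at 0.5 beats each that's 48 chords.
B: 18 bars of 4 beats is 72 beats; at 1.5 beats each that's 48 chords.
C: 15 bars of 3 beats is 45 beats; at 3 beats each that's 15 chords.
Overall: 111 chords over 37 bars → 111/37 = 3 chords per bar.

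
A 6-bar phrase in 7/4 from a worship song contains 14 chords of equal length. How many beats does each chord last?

3 beats

6 bars × 7 beats/bar = 42 beats total.
42 beats ÷ 14 chords = 3 beats per chord.
(That is a dotted half note.)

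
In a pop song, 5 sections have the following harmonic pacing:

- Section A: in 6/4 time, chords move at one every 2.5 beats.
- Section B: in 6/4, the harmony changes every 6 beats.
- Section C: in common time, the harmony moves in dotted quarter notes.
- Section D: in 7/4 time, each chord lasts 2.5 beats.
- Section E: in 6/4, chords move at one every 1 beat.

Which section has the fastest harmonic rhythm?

A: 6/2.5 = 2.4 chords/bar.
B: 6/6 = 1 chord/bar.
C: 4/1.5 = 8/3 chords/bar.
D: 7/2.5 = 2.8 chords/bar.
E: 6/1 = 6 chords/bar.
Fastest is E at 6 chords/bar.

Section E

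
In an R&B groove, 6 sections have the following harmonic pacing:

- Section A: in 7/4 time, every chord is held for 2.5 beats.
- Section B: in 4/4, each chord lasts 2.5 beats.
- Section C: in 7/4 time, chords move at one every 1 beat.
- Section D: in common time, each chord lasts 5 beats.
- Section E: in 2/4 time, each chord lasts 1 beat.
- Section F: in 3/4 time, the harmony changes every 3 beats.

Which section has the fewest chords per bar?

Section D

A: each chord is 2.5 beats in 7/4, so 2.8 per bar.
B: each chord is 2.5 beats in 4/4, so 1.6 per bar.
C: each chord is 1 beat in 7/4, so 7 per bar.
D: each chord is 5 beats in 4/4, so 0.8 per bar.
E: each chord is 1 beat in 2/4, so 2 per bar.
F: each chord is 3 beats in 3/4, so 1 per bar.
Slowest is D at 0.8 chords/bar.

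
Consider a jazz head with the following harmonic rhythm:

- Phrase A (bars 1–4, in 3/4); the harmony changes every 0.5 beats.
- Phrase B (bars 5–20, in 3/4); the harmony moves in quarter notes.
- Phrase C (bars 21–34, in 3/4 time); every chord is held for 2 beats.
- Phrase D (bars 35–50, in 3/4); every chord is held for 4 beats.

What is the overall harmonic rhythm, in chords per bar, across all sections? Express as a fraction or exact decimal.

2.1 chords per bar

A: 4 bars of 3 beats is 12 beats; at 0.5 beats each that's 24 chords.
B: 16 bars of 3 beats is 48 beats; at 1 beat each that's 48 chords.
C: 14 bars of 3 beats is 42 beats; at 2 beats each that's 21 chords.
D: 16 bars of 3 beats is 48 beats; at 4 beats each that's 12 chords.
Overall: 105 chords over 50 bars → 105/50 = 2.1 chords per bar.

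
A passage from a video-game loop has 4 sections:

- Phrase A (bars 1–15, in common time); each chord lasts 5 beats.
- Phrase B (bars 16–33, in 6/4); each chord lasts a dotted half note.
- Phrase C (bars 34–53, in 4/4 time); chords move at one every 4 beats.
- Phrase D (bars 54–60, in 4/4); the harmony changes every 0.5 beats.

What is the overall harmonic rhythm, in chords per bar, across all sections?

A: 15 × 4 = 60 beats ÷ 5 = 12 chords.
B: 18 × 6 = 108 beats ÷ 3 = 36 chords.
C: 20 × 4 = 80 beats ÷ 4 = 20 chords.
D: 7 × 4 = 28 beats ÷ 0.5 = 56 chords.
Overall: 124 chords over 60 bars → 124/60 = 31/15 chords per bar.

31/15 chords per bar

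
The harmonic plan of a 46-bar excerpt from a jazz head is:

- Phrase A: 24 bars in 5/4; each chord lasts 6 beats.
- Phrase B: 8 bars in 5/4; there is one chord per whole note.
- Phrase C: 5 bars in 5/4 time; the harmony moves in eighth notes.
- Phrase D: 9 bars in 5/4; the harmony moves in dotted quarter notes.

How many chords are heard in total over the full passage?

A: 24 bars × 5 beats = 120 beats; 6 beats/chord → 20 chords.
B: 8 bars × 5 beats = 40 beats; 4 beats/chord → 10 chords.
C: 5 bars × 5 beats = 25 beats; 0.5 beats/chord → 50 chords.
D: 9 bars × 5 beats = 45 beats; 1.5 beats/chord → 30 chords.
Total: 20 + 10 + 50 + 30 = 110.

110 chords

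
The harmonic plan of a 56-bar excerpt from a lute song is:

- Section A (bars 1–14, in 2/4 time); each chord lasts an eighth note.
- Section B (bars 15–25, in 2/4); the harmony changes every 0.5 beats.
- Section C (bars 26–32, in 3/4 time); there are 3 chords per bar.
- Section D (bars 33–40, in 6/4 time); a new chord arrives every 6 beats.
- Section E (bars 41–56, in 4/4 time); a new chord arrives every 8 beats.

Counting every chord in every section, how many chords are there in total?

A: 14 bars × 2 beats = 28 beats; 0.5 beats/chord → 56 chords.
B: 11 bars × 2 beats = 22 beats; 0.5 beats/chord → 44 chords.
C: 7 bars × 3 beats = 21 beats; 1 beat/chord → 21 chords.
D: 8 bars × 6 beats = 48 beats; 6 beats/chord → 8 chords.
E: 16 bars × 4 beats = 64 beats; 8 beats/chord → 8 chords.
Total: 56 + 44 + 21 + 8 + 8 = 137.

137 chords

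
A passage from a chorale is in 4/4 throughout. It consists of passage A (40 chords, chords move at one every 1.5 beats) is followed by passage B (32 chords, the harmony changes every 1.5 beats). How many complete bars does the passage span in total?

27 bars

A: 40 × 1.5 = 60 beats = 15 bars.
B: 32 × 1.5 = 48 beats = 12 bars.
Total: 15 + 12 = 27 bars.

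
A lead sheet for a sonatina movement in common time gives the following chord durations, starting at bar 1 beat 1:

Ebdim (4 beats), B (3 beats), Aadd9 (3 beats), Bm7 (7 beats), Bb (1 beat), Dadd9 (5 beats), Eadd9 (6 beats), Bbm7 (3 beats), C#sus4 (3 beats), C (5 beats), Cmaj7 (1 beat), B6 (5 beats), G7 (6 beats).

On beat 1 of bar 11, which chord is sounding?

Cmaj7

Beat 1 of bar 11 is beat (11−1)×4 + 1 = 41 overall.
Running totals: Ebdim ends at 4, B ends at 7, Aadd9 ends at 10, Bm7 ends at 17, Bb ends at 18, Dadd9 ends at 23, Eadd9 ends at 29, Bbm7 ends at 32, C#sus4 ends at 35, C ends at 40, Cmaj7 ends at 41.
Beat 41 falls within Cmaj7.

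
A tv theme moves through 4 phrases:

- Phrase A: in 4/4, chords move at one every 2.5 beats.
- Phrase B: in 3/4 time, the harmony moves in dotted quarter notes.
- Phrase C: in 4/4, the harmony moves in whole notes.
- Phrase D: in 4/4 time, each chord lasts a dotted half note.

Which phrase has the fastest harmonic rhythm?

Phrase B

A: 4 beats/bar ÷ 2.5 beats/chord = 1.6 chords/bar.
B: 3 beats/bar ÷ 1.5 beats/chord = 2 chords/bar.
C: 4 beats/bar ÷ 4 beats/chord = 1 chord/bar.
D: 4 beats/bar ÷ 3 beats/chord = 4/3 chords/bar.
Fastest is B at 2 chords/bar.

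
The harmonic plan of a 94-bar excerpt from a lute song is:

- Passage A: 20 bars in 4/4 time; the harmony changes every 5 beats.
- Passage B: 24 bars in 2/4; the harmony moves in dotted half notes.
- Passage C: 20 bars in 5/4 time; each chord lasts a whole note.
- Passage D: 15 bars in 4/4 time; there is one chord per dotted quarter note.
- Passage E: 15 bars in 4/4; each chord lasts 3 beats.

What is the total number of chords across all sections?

117 chords

A has 80 beats and chords last 5 each, so 16 chords.
B has 48 beats and chords last 3 each, so 16 chords.
C has 100 beats and chords last 4 each, so 25 chords.
D has 60 beats and chords last 1.5 each, so 40 chords.
E has 60 beats and chords last 3 each, so 20 chords.
Total: 16 + 16 + 25 + 40 + 20 = 117.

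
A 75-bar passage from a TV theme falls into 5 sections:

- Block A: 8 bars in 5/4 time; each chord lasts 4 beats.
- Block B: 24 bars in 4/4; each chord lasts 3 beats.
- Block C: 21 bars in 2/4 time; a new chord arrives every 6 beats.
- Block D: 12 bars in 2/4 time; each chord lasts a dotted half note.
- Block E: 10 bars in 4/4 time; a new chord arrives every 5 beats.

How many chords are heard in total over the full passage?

A: 8·5 = 40 beats, 40/4 = 10 chords.
B: 24·4 = 96 beats, 96/3 = 32 chords.
C: 21·2 = 42 beats, 42/6 = 7 chords.
D: 12·2 = 24 beats, 24/3 = 8 chords.
E: 10·4 = 40 beats, 40/5 = 8 chords.
Total: 10 + 32 + 7 + 8 + 8 = 65.

65 chords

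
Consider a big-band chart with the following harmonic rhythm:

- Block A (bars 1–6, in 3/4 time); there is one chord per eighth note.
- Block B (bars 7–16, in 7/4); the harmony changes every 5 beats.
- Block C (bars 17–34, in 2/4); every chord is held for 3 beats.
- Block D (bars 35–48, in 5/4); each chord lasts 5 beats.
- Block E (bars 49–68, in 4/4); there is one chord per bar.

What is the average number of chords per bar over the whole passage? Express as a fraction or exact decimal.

24/17 chords per bar

A: 6 × 3 = 18 beats ÷ 0.5 = 36 chords.
B: 10 × 7 = 70 beats ÷ 5 = 14 chords.
C: 18 × 2 = 36 beats ÷ 3 = 12 chords.
D: 14 × 5 = 70 beats ÷ 5 = 14 chords.
E: 20 × 4 = 80 beats ÷ 4 = 20 chords.
Overall: 96 chords over 68 bars → 96/68 = 24/17 chords per bar.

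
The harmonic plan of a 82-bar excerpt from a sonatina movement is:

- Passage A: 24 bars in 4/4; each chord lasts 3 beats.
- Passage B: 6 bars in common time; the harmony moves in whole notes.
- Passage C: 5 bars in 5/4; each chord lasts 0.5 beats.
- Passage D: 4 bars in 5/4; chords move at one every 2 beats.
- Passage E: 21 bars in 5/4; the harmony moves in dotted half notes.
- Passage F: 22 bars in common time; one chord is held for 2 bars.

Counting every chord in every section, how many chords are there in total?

144 chords

A: 24·4 = 96 beats, 96/3 = 32 chords.
B: 6·4 = 24 beats, 24/4 = 6 chords.
C: 5·5 = 25 beats, 25/0.5 = 50 chords.
D: 4·5 = 20 beats, 20/2 = 10 chords.
E: 21·5 = 105 beats, 105/3 = 35 chords.
F: 22·4 = 88 beats, 88/8 = 11 chords.
Total: 32 + 6 + 50 + 10 + 35 + 11 = 144.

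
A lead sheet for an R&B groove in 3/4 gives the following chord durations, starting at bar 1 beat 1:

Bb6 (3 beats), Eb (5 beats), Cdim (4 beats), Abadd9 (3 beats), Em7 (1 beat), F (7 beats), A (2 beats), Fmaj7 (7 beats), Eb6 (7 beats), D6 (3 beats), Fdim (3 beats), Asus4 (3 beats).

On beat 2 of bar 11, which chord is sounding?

Beat 2 of bar 11 is beat (11−1)×3 + 2 = 32 overall.
Running totals: Bb6 ends at 3, Eb ends at 8, Cdim ends at 12, Abadd9 ends at 15, Em7 ends at 16, F ends at 23, A ends at 25, Fmaj7 ends at 32.
Beat 32 falls within Fmaj7.

Fmaj7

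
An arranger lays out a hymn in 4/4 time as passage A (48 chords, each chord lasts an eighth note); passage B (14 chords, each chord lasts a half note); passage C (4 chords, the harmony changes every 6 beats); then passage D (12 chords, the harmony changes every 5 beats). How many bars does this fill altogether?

34 bars

A: 48 × 0.5 = 24 beats = 6 bars.
B: 14 × 2 = 28 beats = 7 bars.
C: 4 × 6 = 24 beats = 6 bars.
D: 12 × 5 = 60 beats = 15 bars.
Total: 6 + 7 + 6 + 15 = 34 bars.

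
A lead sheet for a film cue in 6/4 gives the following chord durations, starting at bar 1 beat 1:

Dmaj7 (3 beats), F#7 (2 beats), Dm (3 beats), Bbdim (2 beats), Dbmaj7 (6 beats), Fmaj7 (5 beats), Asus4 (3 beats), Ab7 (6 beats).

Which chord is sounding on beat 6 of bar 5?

Ab7

Beat 6 of bar 5 is beat (5−1)×6 + 6 = 30 overall.
Running totals: Dmaj7 ends at 3, F#7 ends at 5, Dm ends at 8, Bbdim ends at 10, Dbmaj7 ends at 16, Fmaj7 ends at 21, Asus4 ends at 24, Ab7 ends at 30.
Beat 30 falls within Ab7.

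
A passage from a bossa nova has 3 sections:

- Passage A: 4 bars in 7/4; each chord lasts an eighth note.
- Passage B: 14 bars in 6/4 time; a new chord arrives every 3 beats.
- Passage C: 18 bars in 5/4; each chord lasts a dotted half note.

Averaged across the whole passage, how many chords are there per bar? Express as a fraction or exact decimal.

19/6 chords per bar

A: 4 bars of 7 beats is 28 beats; at 0.5 beats each that's 56 chords.
B: 14 bars of 6 beats is 84 beats; at 3 beats each that's 28 chords.
C: 18 bars of 5 beats is 90 beats; at 3 beats each that's 30 chords.
Overall: 114 chords over 36 bars → 114/36 = 19/6 chords per bar.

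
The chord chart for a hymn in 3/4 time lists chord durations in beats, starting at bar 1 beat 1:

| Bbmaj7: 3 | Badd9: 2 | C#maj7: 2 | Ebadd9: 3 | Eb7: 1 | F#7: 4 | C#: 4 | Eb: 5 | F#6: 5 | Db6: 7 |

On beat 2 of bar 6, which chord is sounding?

C#

Beat 2 of bar 6 is beat (6−1)×3 + 2 = 17 overall.
Running totals: Bbmaj7 ends at 3, Badd9 ends at 5, C#maj7 ends at 7, Ebadd9 ends at 10, Eb7 ends at 11, F#7 ends at 15, C# ends at 19.
Beat 17 falls within C#.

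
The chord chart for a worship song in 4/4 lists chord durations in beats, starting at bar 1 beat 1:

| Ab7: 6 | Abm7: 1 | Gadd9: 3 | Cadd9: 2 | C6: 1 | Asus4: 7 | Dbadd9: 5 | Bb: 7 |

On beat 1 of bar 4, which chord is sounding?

C6

Beat 1 of bar 4 is beat (4−1)×4 + 1 = 13 overall.
Running totals: Ab7 ends at 6, Abm7 ends at 7, Gadd9 ends at 10, Cadd9 ends at 12, C6 ends at 13.
Beat 13 falls within C6.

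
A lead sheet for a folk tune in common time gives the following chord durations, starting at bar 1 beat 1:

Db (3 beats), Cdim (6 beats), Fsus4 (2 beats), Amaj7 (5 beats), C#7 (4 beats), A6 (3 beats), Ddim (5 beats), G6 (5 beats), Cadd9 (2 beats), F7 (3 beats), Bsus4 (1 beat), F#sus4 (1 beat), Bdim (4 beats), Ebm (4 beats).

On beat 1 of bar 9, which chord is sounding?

G6

Beat 1 of bar 9 is beat (9−1)×4 + 1 = 33 overall.
Running totals: Db ends at 3, Cdim ends at 9, Fsus4 ends at 11, Amaj7 ends at 16, C#7 ends at 20, A6 ends at 23, Ddim ends at 28, G6 ends at 33.
Beat 33 falls within G6.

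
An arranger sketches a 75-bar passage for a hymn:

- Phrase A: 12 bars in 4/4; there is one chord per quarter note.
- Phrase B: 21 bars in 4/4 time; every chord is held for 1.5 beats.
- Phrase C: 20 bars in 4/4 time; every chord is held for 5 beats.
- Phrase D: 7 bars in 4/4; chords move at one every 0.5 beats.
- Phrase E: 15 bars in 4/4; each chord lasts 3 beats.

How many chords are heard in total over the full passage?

196 chords

A has 48 beats and chords last 1 each, so 48 chords.
B has 84 beats and chords last 1.5 each, so 56 chords.
C has 80 beats and chords last 5 each, so 16 chords.
D has 28 beats and chords last 0.5 each, so 56 chords.
E has 60 beats and chords last 3 each, so 20 chords.
Total: 48 + 56 + 16 + 56 + 20 = 196.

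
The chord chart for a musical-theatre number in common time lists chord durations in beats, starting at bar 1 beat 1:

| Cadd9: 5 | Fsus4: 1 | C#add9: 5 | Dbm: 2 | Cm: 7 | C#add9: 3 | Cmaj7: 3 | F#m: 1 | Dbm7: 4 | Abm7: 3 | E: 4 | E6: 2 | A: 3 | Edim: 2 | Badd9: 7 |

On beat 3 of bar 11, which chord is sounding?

A

Beat 3 of bar 11 is beat (11−1)×4 + 3 = 43 overall.
Running totals: Cadd9 ends at 5, Fsus4 ends at 6, C#add9 ends at 11, Dbm ends at 13, Cm ends at 20, C#add9 ends at 23, Cmaj7 ends at 26, F#m ends at 27, Dbm7 ends at 31, Abm7 ends at 34, E ends at 38, E6 ends at 40, A ends at 43.
Beat 43 falls within A.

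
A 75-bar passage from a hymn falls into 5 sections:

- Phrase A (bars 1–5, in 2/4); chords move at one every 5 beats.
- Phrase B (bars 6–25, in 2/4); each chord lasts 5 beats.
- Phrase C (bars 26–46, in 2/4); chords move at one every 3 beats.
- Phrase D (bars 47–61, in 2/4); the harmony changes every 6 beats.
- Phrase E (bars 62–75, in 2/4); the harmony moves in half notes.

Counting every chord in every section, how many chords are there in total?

43 chords

A has 10 beats and chords last 5 each, so 2 chords.
B has 40 beats and chords last 5 each, so 8 chords.
C has 42 beats and chords last 3 each, so 14 chords.
D has 30 beats and chords last 6 each, so 5 chords.
E has 28 beats and chords last 2 each, so 14 chords.
Total: 2 + 8 + 14 + 5 + 14 = 43.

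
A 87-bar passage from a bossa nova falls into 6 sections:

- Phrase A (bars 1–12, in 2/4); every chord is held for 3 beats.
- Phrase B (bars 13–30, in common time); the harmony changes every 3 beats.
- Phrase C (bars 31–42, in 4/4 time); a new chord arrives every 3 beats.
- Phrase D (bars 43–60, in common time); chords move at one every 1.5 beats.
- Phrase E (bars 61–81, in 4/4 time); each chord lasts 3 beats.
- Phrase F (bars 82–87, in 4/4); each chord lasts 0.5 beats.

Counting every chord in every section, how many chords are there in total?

172 chords

A has 24 beats and chords last 3 each, so 8 chords.
B has 72 beats and chords last 3 each, so 24 chords.
C has 48 beats and chords last 3 each, so 16 chords.
D has 72 beats and chords last 1.5 each, so 48 chords.
E has 84 beats and chords last 3 each, so 28 chords.
F has 24 beats and chords last 0.5 each, so 48 chords.
Total: 8 + 24 + 16 + 48 + 28 + 48 = 172.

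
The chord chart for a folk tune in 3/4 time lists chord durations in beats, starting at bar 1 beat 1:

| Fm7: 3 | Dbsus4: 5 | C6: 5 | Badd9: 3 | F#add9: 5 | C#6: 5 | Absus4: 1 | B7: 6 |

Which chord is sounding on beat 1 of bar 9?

C#6

Beat 1 of bar 9 is beat (9−1)×3 + 1 = 25 overall.
Running totals: Fm7 ends at 3, Dbsus4 ends at 8, C6 ends at 13, Badd9 ends at 16, F#add9 ends at 21, C#6 ends at 26.
Beat 25 falls within C#6.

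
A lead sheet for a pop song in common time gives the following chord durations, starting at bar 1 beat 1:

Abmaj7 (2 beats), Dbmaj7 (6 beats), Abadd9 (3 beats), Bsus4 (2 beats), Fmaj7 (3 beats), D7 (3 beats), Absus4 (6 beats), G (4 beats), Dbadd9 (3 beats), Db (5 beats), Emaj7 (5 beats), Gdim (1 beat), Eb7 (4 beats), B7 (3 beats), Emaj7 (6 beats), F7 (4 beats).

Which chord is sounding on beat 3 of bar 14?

Emaj7

Beat 3 of bar 14 is beat (14−1)×4 + 3 = 55 overall.
Running totals: Abmaj7 ends at 2, Dbmaj7 ends at 8, Abadd9 ends at 11, Bsus4 ends at 13, Fmaj7 ends at 16, D7 ends at 19, Absus4 ends at 25, G ends at 29, Dbadd9 ends at 32, Db ends at 37, Emaj7 ends at 42, Gdim ends at 43, Eb7 ends at 47, B7 ends at 50, Emaj7 ends at 56.
Beat 55 falls within Emaj7.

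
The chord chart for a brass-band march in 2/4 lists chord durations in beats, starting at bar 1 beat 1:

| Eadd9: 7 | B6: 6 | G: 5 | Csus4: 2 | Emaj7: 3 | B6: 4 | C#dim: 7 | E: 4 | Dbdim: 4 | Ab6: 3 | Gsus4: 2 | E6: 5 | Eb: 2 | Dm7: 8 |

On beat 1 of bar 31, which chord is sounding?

Dm7

Beat 1 of bar 31 is beat (31−1)×2 + 1 = 61 overall.
Running totals: Eadd9 ends at 7, B6 ends at 13, G ends at 18, Csus4 ends at 20, Emaj7 ends at 23, B6 ends at 27, C#dim ends at 34, E ends at 38, Dbdim ends at 42, Ab6 ends at 45, Gsus4 ends at 47, E6 ends at 52, Eb ends at 54, Dm7 ends at 62.
Beat 61 falls within Dm7.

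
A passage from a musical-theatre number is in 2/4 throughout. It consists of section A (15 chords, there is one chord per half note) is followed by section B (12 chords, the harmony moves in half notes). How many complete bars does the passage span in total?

A: 15 × 2 = 30 beats = 15 bars.
B: 12 × 2 = 24 beats = 12 bars.
Total: 15 + 12 = 27 bars.

27 bars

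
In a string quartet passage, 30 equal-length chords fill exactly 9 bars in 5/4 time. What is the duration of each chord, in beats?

1.5 beats

9 bars × 5 beats/bar = 45 beats total.
45 beats ÷ 30 chords = 1.5 beats per chord.
(That is a dotted quarter note.)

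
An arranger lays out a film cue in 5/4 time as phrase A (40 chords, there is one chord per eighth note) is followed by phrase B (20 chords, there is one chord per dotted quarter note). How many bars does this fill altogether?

10 bars

A: 40 × 0.5 = 20 beats = 4 bars.
B: 20 × 1.5 = 30 beats = 6 bars.
Total: 4 + 6 = 10 bars.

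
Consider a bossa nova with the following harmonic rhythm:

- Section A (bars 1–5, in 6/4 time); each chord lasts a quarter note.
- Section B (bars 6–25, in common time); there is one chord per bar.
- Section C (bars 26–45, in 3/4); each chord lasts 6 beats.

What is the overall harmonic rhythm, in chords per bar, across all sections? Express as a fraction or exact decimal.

A: 5 × 6 = 30 beats ÷ 1 = 30 chords.
B: 20 × 4 = 80 beats ÷ 4 = 20 chords.
C: 20 × 3 = 60 beats ÷ 6 = 10 chords.
Overall: 60 chords over 45 bars → 60/45 = 4/3 chords per bar.

4/3 chords per bar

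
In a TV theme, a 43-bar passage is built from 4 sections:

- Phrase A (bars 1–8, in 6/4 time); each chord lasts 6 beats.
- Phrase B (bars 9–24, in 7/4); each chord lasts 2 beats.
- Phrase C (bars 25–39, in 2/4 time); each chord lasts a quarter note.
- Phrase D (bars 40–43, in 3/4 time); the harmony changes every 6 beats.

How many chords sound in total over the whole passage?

96 chords

A: 8·6 = 48 beats, 48/6 = 8 chords.
B: 16·7 = 112 beats, 112/2 = 56 chords.
C: 15·2 = 30 beats, 30/1 = 30 chords.
D: 4·3 = 12 beats, 12/6 = 2 chords.
Total: 8 + 56 + 30 + 2 = 96.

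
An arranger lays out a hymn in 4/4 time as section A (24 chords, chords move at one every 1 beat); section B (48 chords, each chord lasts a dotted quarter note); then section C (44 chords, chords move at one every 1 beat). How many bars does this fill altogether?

A: 24 × 1 = 24 beats = 6 bars.
B: 48 × 1.5 = 72 beats = 18 bars.
C: 44 × 1 = 44 beats = 11 bars.
Total: 6 + 18 + 11 = 35 bars.

35 bars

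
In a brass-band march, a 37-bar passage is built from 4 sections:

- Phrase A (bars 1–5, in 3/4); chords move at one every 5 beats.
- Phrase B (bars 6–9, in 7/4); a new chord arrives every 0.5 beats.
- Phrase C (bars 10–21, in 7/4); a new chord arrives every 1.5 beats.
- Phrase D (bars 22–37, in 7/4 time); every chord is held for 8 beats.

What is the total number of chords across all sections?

A: 5·3 = 15 beats, 15/5 = 3 chords.
B: 4·7 = 28 beats, 28/0.5 = 56 chords.
C: 12·7 = 84 beats, 84/1.5 = 56 chords.
D: 16·7 = 112 beats, 112/8 = 14 chords.
Total: 3 + 56 + 56 + 14 = 129.

129 chords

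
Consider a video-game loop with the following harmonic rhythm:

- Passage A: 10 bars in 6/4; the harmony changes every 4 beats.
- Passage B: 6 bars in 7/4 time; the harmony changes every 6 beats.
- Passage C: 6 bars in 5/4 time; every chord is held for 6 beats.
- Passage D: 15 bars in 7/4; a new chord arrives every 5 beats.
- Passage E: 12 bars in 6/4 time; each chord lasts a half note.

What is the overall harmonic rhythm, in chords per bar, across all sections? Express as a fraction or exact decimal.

A: 10 × 6 = 60 beats ÷ 4 = 15 chords.
B: 6 × 7 = 42 beats ÷ 6 = 7 chords.
C: 6 × 5 = 30 beats ÷ 6 = 5 chords.
D: 15 × 7 = 105 beats ÷ 5 = 21 chords.
E: 12 × 6 = 72 beats ÷ 2 = 36 chords.
Overall: 84 chords over 49 bars → 84/49 = 12/7 chords per bar.

12/7 chords per bar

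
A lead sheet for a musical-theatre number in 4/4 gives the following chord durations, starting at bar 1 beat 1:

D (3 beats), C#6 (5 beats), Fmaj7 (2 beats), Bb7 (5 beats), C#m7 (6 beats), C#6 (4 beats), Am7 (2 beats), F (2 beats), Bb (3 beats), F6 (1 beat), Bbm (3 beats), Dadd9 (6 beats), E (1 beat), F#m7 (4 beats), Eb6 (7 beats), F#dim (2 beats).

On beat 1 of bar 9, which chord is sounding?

Beat 1 of bar 9 is beat (9−1)×4 + 1 = 33 overall.
Running totals: D ends at 3, C#6 ends at 8, Fmaj7 ends at 10, Bb7 ends at 15, C#m7 ends at 21, C#6 ends at 25, Am7 ends at 27, F ends at 29, Bb ends at 32, F6 ends at 33.
Beat 33 falls within F6.

F6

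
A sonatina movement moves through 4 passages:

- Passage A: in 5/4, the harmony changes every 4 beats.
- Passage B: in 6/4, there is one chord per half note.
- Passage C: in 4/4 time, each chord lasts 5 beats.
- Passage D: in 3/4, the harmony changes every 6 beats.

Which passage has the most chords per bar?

Passage B

A: 5 beats/bar ÷ 4 beats/chord = 1.25 chords/bar.
B: 6 beats/bar ÷ 2 beats/chord = 3 chords/bar.
C: 4 beats/bar ÷ 5 beats/chord = 0.8 chords/bar.
D: 3 beats/bar ÷ 6 beats/chord = 0.5 chords/bar.
Fastest is B at 3 chords/bar.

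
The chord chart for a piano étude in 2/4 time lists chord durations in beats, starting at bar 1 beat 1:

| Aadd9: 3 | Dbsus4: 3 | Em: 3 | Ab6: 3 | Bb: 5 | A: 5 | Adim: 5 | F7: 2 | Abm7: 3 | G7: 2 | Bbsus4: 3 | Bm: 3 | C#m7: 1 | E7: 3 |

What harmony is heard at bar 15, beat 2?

Abm7

Beat 2 of bar 15 is beat (15−1)×2 + 2 = 30 overall.
Running totals: Aadd9 ends at 3, Dbsus4 ends at 6, Em ends at 9, Ab6 ends at 12, Bb ends at 17, A ends at 22, Adim ends at 27, F7 ends at 29, Abm7 ends at 32.
Beat 30 falls within Abm7.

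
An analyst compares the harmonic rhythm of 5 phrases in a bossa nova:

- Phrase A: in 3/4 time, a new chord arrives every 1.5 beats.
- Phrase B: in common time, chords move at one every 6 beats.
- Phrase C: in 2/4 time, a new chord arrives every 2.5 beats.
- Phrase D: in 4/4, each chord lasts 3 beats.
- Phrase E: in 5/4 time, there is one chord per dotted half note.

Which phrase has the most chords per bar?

A: 3/1.5 = 2 chords/bar.
B: 4/6 = 2/3 chords/bar.
C: 2/2.5 = 0.8 chords/bar.
D: 4/3 = 4/3 chords/bar.
E: 5/3 = 5/3 chords/bar.
Fastest is A at 2 chords/bar.

Phrase A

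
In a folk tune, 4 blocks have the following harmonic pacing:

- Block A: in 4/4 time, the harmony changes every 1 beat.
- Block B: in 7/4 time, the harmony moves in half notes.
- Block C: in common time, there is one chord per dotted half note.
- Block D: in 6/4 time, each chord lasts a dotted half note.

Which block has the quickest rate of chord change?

A: 4 beats/bar ÷ 1 beat/chord = 4 chords/bar.
B: 7 beats/bar ÷ 2 beats/chord = 3.5 chords/bar.
C: 4 beats/bar ÷ 3 beats/chord = 4/3 chords/bar.
D: 6 beats/bar ÷ 3 beats/chord = 2 chords/bar.
Fastest is A at 4 chords/bar.

Block A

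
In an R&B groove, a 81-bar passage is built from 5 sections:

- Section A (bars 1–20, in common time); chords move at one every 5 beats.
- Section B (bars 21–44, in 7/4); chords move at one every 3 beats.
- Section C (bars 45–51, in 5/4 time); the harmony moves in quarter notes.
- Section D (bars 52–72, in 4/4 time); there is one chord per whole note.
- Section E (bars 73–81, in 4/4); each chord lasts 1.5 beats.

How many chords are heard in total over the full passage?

152 chords

A has 80 beats and chords last 5 each, so 16 chords.
B has 168 beats and chords last 3 each, so 56 chords.
C has 35 beats and chords last 1 each, so 35 chords.
D has 84 beats and chords last 4 each, so 21 chords.
E has 36 beats and chords last 1.5 each, so 24 chords.
Total: 16 + 56 + 35 + 21 + 24 = 152.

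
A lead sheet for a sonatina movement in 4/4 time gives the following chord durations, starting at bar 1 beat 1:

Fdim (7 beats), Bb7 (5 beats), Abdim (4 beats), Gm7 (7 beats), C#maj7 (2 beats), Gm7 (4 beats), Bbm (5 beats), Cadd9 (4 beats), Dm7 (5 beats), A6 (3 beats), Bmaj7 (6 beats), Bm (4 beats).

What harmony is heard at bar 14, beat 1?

Bm

Beat 1 of bar 14 is beat (14−1)×4 + 1 = 53 overall.
Running totals: Fdim ends at 7, Bb7 ends at 12, Abdim ends at 16, Gm7 ends at 23, C#maj7 ends at 25, Gm7 ends at 29, Bbm ends at 34, Cadd9 ends at 38, Dm7 ends at 43, A6 ends at 46, Bmaj7 ends at 52, Bm ends at 56.
Beat 53 falls within Bm.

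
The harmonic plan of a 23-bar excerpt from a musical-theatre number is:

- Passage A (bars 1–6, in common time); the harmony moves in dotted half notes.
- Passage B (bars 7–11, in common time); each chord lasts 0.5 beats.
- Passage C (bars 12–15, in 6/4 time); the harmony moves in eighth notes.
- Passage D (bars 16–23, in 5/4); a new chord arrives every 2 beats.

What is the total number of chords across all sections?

A: 6 bars × 4 beats = 24 beats; 3 beats/chord → 8 chords.
B: 5 bars × 4 beats = 20 beats; 0.5 beats/chord → 40 chords.
C: 4 bars × 6 beats = 24 beats; 0.5 beats/chord → 48 chords.
D: 8 bars × 5 beats = 40 beats; 2 beats/chord → 20 chords.
Total: 8 + 40 + 48 + 20 = 116.

116 chords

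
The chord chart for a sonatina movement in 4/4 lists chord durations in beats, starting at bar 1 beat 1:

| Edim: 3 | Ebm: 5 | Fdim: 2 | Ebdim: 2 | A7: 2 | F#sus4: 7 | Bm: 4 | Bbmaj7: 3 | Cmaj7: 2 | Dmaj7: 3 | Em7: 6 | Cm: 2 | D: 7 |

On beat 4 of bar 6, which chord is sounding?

Beat 4 of bar 6 is beat (6−1)×4 + 4 = 24 overall.
Running totals: Edim ends at 3, Ebm ends at 8, Fdim ends at 10, Ebdim ends at 12, A7 ends at 14, F#sus4 ends at 21, Bm ends at 25.
Beat 24 falls within Bm.

Bm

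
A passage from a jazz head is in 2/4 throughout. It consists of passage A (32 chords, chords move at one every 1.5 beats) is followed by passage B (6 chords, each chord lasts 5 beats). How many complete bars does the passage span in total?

A: 32 × 1.5 = 48 beats = 24 bars.
B: 6 × 5 = 30 beats = 15 bars.
Total: 24 + 15 = 39 bars.

39 bars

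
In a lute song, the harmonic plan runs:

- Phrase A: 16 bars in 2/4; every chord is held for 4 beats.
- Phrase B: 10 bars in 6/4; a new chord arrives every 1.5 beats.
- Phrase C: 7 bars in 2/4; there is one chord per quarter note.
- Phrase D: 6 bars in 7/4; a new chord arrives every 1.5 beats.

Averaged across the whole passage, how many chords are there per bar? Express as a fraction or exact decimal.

A: 16 × 2 = 32 beats ÷ 4 = 8 chords.
B: 10 × 6 = 60 beats ÷ 1.5 = 40 chords.
C: 7 × 2 = 14 beats ÷ 1 = 14 chords.
D: 6 × 7 = 42 beats ÷ 1.5 = 28 chords.
Overall: 90 chords over 39 bars → 90/39 = 30/13 chords per bar.

30/13 chords per bar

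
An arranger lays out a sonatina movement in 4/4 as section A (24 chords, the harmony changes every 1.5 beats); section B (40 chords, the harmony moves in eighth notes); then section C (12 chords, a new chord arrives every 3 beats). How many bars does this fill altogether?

23 bars

A: 24 × 1.5 = 36 beats = 9 bars.
B: 40 × 0.5 = 20 beats = 5 bars.
C: 12 × 3 = 36 beats = 9 bars.
Total: 9 + 5 + 9 = 23 bars.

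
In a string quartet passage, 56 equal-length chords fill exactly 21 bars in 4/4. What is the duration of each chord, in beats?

1.5 beats

21 bars × 4 beats/bar = 84 beats total.
84 beats ÷ 56 chords = 1.5 beats per chord.
(That is a dotted quarter note.)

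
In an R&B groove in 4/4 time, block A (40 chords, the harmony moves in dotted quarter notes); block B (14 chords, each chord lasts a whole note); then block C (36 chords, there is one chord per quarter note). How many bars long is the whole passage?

A: 40 × 1.5 = 60 beats = 15 bars.
B: 14 × 4 = 56 beats = 14 bars.
C: 36 × 1 = 36 beats = 9 bars.
Total: 15 + 14 + 9 = 38 bars.

38 bars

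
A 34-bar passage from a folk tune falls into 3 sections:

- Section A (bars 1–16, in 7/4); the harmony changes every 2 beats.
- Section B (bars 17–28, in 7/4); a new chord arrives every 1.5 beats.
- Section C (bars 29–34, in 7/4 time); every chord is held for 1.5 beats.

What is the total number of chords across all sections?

140 chords

A: 16 bars × 7 beats = 112 beats; 2 beats/chord → 56 chords.
B: 12 bars × 7 beats = 84 beats; 1.5 beats/chord → 56 chords.
C: 6 bars × 7 beats = 42 beats; 1.5 beats/chord → 28 chords.
Total: 56 + 56 + 28 = 140.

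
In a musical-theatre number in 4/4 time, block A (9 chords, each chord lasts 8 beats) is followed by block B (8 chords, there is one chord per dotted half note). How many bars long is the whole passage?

24 bars

A: 9 × 8 = 72 beats = 18 bars.
B: 8 × 3 = 24 beats = 6 bars.
Total: 18 + 6 = 24 bars.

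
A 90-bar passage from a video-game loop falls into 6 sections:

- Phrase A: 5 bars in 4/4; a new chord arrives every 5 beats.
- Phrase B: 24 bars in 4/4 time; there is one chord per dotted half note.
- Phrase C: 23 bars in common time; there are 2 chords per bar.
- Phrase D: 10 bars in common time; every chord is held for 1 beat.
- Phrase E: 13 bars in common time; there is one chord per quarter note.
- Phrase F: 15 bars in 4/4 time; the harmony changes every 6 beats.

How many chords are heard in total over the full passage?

184 chords

A: 5·4 = 20 beats, 20/5 = 4 chords.
B: 24·4 = 96 beats, 96/3 = 32 chords.
C: 23·4 = 92 beats, 92/2 = 46 chords.
D: 10·4 = 40 beats, 40/1 = 40 chords.
E: 13·4 = 52 beats, 52/1 = 52 chords.
F: 15·4 = 60 beats, 60/6 = 10 chords.
Total: 4 + 32 + 46 + 40 + 52 + 10 = 184.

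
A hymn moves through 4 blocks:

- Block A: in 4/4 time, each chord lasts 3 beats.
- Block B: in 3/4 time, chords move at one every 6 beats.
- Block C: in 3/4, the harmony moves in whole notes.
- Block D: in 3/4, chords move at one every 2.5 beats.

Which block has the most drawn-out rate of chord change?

A: 4/3 = 4/3 chords/bar.
B: 3/6 = 0.5 chords/bar.
C: 3/4 = 0.75 chords/bar.
D: 3/2.5 = 1.2 chords/bar.
Slowest is B at 0.5 chords/bar.

Block B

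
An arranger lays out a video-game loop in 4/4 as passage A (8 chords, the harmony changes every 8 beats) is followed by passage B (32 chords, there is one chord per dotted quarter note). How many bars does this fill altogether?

28 bars

A: 8 × 8 = 64 beats = 16 bars.
B: 32 × 1.5 = 48 beats = 12 bars.
Total: 16 + 12 = 28 bars.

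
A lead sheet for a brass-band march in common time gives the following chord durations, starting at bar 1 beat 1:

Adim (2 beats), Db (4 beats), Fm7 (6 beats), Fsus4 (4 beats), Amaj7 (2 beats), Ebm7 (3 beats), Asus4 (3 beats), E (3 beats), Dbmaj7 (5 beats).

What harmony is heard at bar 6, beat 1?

Ebm7

Beat 1 of bar 6 is beat (6−1)×4 + 1 = 21 overall.
Running totals: Adim ends at 2, Db ends at 6, Fm7 ends at 12, Fsus4 ends at 16, Amaj7 ends at 18, Ebm7 ends at 21.
Beat 21 falls within Ebm7.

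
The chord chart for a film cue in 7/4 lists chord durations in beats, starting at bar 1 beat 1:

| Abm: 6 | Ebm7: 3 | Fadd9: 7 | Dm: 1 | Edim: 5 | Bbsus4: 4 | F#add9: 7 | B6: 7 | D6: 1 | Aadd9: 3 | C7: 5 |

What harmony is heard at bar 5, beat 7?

Beat 7 of bar 5 is beat (5−1)×7 + 7 = 35 overall.
Running totals: Abm ends at 6, Ebm7 ends at 9, Fadd9 ends at 16, Dm ends at 17, Edim ends at 22, Bbsus4 ends at 26, F#add9 ends at 33, B6 ends at 40.
Beat 35 falls within B6.

B6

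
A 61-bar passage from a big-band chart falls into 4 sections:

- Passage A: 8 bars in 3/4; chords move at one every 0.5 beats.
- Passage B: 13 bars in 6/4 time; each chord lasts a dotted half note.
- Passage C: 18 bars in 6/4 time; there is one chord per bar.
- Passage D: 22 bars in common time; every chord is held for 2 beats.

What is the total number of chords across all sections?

A has 24 beats and chords last 0.5 each, so 48 chords.
B has 78 beats and chords last 3 each, so 26 chords.
C has 108 beats and chords last 6 each, so 18 chords.
D has 88 beats and chords last 2 each, so 44 chords.
Total: 48 + 26 + 18 + 44 = 136.

136 chords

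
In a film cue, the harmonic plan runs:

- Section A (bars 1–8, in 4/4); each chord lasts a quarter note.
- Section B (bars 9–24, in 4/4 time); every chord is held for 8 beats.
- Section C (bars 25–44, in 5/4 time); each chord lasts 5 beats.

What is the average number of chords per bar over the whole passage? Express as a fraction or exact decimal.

A: 8 bars of 4 beats is 32 beats; at 1 beat each that's 32 chords.
B: 16 bars of 4 beats is 64 beats; at 8 beats each that's 8 chords.
C: 20 bars of 5 beats is 100 beats; at 5 beats each that's 20 chords.
Overall: 60 chords over 44 bars → 60/44 = 15/11 chords per bar.

15/11 chords per bar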